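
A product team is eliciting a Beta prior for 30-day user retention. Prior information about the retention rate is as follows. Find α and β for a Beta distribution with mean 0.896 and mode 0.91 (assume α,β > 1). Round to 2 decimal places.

α = 52.48, β = 6.09

With s = α+β: μ = α/s and mode = (α−1)/(s−2). Eliminating α = μs,
μs − 1 = m(s−2) ⇒ s(μ−m) = 1−2m ⇒ s = -0.82/-0.014 = 58.5714.
So α = μs = 52.48, β = (1−μ)s = 6.09.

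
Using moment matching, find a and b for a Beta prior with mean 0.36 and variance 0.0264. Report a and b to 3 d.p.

By moment matching, a+b = μ(1−μ)/σ² − 1 = (0.36·0.64)/0.0264 − 1 = 8.7273 − 1 = 7.7273.
Since a/(a+b) = μ, a = 0.36·7.7273 = 2.782 and b = 0.64·7.7273 = 4.945.

a = 2.782, b = 4.945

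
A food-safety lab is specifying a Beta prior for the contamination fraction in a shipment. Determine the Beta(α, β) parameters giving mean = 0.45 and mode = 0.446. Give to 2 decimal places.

α = 12.15, β = 14.85

With s = α+β: μ = α/s and mode = (α−1)/(s−2). Eliminating α = μs,
μs − 1 = m(s−2) ⇒ s(μ−m) = 1−2m ⇒ s = 0.108/0.004 = 27.0000.
So α = μs = 12.15, β = (1−μ)s = 14.85.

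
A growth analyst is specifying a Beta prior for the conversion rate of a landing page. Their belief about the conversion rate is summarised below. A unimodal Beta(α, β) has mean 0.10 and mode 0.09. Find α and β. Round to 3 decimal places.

α = 8.200, β = 73.800

Let s = α+β. Mean gives α = μs = 0.10s; mode gives (α−1)/(s−2) = 0.09.
Substituting: 0.10s − 1 = 0.09(s−2) = 0.09s − 0.18, so 0.01s = 0.82 and s = 82.0000.
Then α = 0.10×82.0000 = 8.200 and β = s−α = 73.800.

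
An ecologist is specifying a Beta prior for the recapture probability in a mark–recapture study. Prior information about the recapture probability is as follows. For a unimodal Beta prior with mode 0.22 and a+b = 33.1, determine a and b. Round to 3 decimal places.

For a,b>1 the mode is (a−1)/(a+b−2), so a = mode·(κ−2)+1 = 0.22×31.1+1 = 7.842.
And b = (1−mode)·(κ−2)+1 = 0.78×31.1+1 = 25.258.

a = 7.842, b = 25.258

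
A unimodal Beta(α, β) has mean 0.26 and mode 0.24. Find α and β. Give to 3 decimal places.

With s = α+β: μ = α/s and mode = (α−1)/(s−2). Eliminating α = μs,
μs − 1 = m(s−2) ⇒ s(μ−m) = 1−2m ⇒ s = 0.52/0.02 = 26.0000.
So α = μs = 6.760, β = (1−μ)s = 19.240.

α = 6.760, β = 19.240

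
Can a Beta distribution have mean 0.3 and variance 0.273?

For any Beta, Var(X) < E[X]·(1−E[X]).
Here μ(1−μ) = 0.3×0.7 = 0.21, and 0.273 ≥ 0.21.

No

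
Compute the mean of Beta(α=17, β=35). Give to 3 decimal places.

0.327

E[X] = α/(α+β) = 17/52 = 0.327.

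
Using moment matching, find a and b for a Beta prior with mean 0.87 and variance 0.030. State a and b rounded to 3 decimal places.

Let s = a+b. The Beta variance is μ(1−μ)/(s+1).
So s+1 = μ(1−μ)/σ² = (0.87×0.13)/0.030 = 0.1131/0.030 = 3.7700, giving s = 2.7700.
Then a = μs = 0.87×2.7700 = 2.410 and b = (1−μ)s = 0.13×2.7700 = 0.360.

a = 2.410, b = 0.360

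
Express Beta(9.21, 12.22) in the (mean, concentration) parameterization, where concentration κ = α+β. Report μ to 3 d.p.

μ = 0.430, κ = 21.43

κ = α+β = 9.21+12.22 = 21.43; μ = α/κ = 9.21/21.43 = 0.430.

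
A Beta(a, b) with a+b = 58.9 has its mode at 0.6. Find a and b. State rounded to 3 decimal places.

a = 35.140, b = 23.760

For a,b>1 the mode is (a−1)/(a+b−2), so a = mode·(κ−2)+1 = 0.6×56.9+1 = 35.140.
And b = (1−mode)·(κ−2)+1 = 0.4×56.9+1 = 23.760.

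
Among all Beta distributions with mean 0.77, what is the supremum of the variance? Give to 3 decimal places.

Var = μ(1−μ)/(α+β+1), which approaches μ(1−μ) as α+β → 0.
So the supremum is μ(1−μ) = 0.77×0.23 = 0.177.

0.177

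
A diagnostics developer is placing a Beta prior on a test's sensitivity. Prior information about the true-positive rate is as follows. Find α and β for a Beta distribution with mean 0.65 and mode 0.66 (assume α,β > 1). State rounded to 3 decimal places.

α = 20.800, β = 11.200

With s = α+β: μ = α/s and mode = (α−1)/(s−2). Eliminating α = μs,
μs − 1 = m(s−2) ⇒ s(μ−m) = 1−2m ⇒ s = -0.32/-0.01 = 32.0000.
So α = μs = 20.800, β = (1−μ)s = 11.200.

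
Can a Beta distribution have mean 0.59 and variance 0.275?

No

For any Beta, Var(X) < E[X]·(1−E[X]).
Here μ(1−μ) = 0.59×0.41 = 0.2419, and 0.275 ≥ 0.2419.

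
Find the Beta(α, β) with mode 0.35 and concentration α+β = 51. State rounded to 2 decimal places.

Mode = (α−1)/(κ−2) with κ = α+β, so α−1 = 0.35·49 = 17.15.
α = 18.15; β = κ − α = 32.85.

α = 18.15, β = 32.85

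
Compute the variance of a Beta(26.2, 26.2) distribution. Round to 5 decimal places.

α+β = 52.4 and αβ = 686.44, so Var = αβ/[(α+β)²(α+β+1)] = 686.44/146623.584 = 0.00468.

0.00468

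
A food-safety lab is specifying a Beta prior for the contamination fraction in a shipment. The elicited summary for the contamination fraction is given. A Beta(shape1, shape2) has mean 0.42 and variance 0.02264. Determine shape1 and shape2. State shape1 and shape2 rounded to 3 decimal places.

Write ν = shape1+shape2; then shape1 = μν and Var = μ(1−μ)/(ν+1).
ν = μ(1−μ)/Var − 1 = 0.2436/0.02264 − 1 = 9.7597.
shape1 = 0.42·9.7597 = 4.099, shape2 = 0.58·9.7597 = 5.661.

shape1 = 4.099, shape2 = 5.661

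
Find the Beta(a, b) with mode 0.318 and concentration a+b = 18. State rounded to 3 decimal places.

For a,b>1 the mode is (a−1)/(a+b−2), so a = mode·(κ−2)+1 = 0.318×16+1 = 6.088.
And b = (1−mode)·(κ−2)+1 = 0.682×16+1 = 11.912.

a = 6.088, b = 11.912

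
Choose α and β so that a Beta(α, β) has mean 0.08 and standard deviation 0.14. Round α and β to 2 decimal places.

α = 0.22, β = 2.53

σ² = 0.14² = 0.0196.
With s = α+β, Var = μ(1−μ)/(s+1), so s+1 = (0.08×0.92)/0.0196 = 3.7551 and s = 2.7551.
α = μs = 0.22, β = (1−μ)s = 2.53.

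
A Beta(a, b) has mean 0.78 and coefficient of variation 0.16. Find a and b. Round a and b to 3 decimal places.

Var = (CV·μ)² = (0.16×0.78)² = 0.015575.
a+b = μ(1−μ)/Var − 1 = 0.1716/0.015575 − 1 = 10.0176.
Thus a = 0.78·10.0176 = 7.814 and b = 0.22·10.0176 = 2.204.

a = 7.814, b = 2.204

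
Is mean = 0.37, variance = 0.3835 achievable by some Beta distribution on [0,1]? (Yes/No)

No

A Beta with mean μ has variance μ(1−μ)/(α+β+1) < μ(1−μ).
Here μ(1−μ) = 0.37×0.63 = 0.2331, and 0.3835 ≥ 0.2331.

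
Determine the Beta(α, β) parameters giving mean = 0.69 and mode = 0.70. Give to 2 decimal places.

α = 27.60, β = 12.40

With s = α+β: μ = α/s and mode = (α−1)/(s−2). Eliminating α = μs,
μs − 1 = m(s−2) ⇒ s(μ−m) = 1−2m ⇒ s = -0.40/-0.01 = 40.0000.
So α = μs = 27.60, β = (1−μ)s = 12.40.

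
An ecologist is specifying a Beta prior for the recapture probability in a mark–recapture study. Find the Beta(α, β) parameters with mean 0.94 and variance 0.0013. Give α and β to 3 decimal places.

α = 39.842, β = 2.543

Let s = α+β. The Beta variance is μ(1−μ)/(s+1).
So s+1 = μ(1−μ)/σ² = (0.94×0.06)/0.0013 = 0.0564/0.0013 = 43.3846, giving s = 42.3846.
Then α = μs = 0.94×42.3846 = 39.842 and β = (1−μ)s = 0.06×42.3846 = 2.543.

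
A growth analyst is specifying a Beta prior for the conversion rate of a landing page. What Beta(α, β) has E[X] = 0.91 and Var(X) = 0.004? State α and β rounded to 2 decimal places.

Let s = α+β. The Beta variance is μ(1−μ)/(s+1).
So s+1 = μ(1−μ)/σ² = (0.91×0.09)/0.004 = 0.0819/0.004 = 20.4750, giving s = 19.4750.
Then α = μs = 0.91×19.4750 = 17.72 and β = (1−μ)s = 0.09×19.4750 = 1.75.

α = 17.72, β = 1.75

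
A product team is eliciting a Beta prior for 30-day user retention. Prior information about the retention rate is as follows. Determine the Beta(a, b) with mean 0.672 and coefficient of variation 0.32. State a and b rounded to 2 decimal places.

Var = (CV·μ)² = (0.32×0.672)² = 0.046242.
a+b = μ(1−μ)/Var − 1 = 0.220416/0.046242 − 1 = 3.7666.
Thus a = 0.672·3.7666 = 2.53 and b = 0.328·3.7666 = 1.24.

a = 2.53, b = 1.24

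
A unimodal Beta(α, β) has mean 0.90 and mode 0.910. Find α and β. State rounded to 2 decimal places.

α = 73.80, β = 8.20

With s = α+β: μ = α/s and mode = (α−1)/(s−2). Eliminating α = μs,
μs − 1 = m(s−2) ⇒ s(μ−m) = 1−2m ⇒ s = -0.820/-0.010 = 82.0000.
So α = μs = 73.80, β = (1−μ)s = 8.20.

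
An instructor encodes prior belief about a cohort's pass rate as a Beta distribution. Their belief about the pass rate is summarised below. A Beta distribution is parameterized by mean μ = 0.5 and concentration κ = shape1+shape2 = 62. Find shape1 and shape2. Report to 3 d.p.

shape1 = 31.000, shape2 = 31.000

Split κ in proportion μ : (1−μ): shape1 = 0.5·62 = 31.000, shape2 = 62 − 31.000 = 31.000.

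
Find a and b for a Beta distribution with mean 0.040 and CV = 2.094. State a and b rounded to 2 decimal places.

a = 0.18, b = 4.29

Var = (CV·μ)² = (2.094×0.040)² = 0.007016.
a+b = μ(1−μ)/Var − 1 = 0.038400/0.007016 − 1 = 4.4734.
Thus a = 0.040·4.4734 = 0.18 and b = 0.960·4.4734 = 4.29.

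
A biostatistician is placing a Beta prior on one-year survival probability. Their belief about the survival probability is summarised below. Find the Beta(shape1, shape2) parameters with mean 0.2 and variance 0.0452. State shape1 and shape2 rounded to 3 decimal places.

shape1 = 0.508, shape2 = 2.032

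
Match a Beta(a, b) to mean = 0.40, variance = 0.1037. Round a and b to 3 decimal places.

a = 0.526, b = 0.789

Write ν = a+b; then a = μν and Var = μ(1−μ)/(ν+1).
ν = μ(1−μ)/Var − 1 = 0.2400/0.1037 − 1 = 1.3144.
a = 0.40·1.3144 = 0.526, b = 0.60·1.3144 = 0.789.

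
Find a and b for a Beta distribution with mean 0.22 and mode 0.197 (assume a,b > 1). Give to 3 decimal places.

a = 5.797, b = 20.551

With s = a+b: μ = a/s and mode = (a−1)/(s−2). Eliminating a = μs,
μs − 1 = m(s−2) ⇒ s(μ−m) = 1−2m ⇒ s = 0.606/0.023 = 26.3478.
So a = μs = 5.797, b = (1−μ)s = 20.551.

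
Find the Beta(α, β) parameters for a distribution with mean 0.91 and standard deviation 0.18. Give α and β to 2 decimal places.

α = 1.39, β = 0.14

Variance = 0.18² = 0.0324. The moment-matching identity α+β = μ(1−μ)/Var − 1 gives
α+β = 0.0819/0.0324 − 1 = 1.5278, so α = μ·1.5278 = 1.39 and β = (1−μ)·1.5278 = 0.14.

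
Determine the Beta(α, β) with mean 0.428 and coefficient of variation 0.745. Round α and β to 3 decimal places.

α = 0.603, β = 0.805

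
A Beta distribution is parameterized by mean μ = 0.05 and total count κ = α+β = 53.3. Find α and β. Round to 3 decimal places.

Split κ in proportion μ : (1−μ): α = 0.05·53.3 = 2.665, β = 53.3 − 2.665 = 50.635.

α = 2.665, β = 50.635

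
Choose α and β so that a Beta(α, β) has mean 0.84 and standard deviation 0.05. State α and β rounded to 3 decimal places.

α = 44.318, β = 8.442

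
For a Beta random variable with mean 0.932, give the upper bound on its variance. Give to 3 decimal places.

0.063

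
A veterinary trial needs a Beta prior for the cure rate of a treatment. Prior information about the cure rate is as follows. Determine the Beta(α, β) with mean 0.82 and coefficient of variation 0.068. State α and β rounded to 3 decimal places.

α = 38.107, β = 8.365

Var = (CV·μ)² = (0.068×0.82)² = 0.003109.
α+β = μ(1−μ)/Var − 1 = 0.1476/0.003109 − 1 = 46.4724.
Thus α = 0.82·46.4724 = 38.107 and β = 0.18·46.4724 = 8.365.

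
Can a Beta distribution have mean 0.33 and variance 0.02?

A Beta with mean μ has variance μ(1−μ)/(α+β+1) < μ(1−μ).
Here μ(1−μ) = 0.33×0.67 = 0.2211, and 0.02 < 0.2211.

Yes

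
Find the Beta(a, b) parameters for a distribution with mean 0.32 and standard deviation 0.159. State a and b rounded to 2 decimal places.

a = 2.43, b = 5.17

Variance = 0.159² = 0.025281. The moment-matching identity a+b = μ(1−μ)/Var − 1 gives
a+b = 0.2176/0.025281 − 1 = 7.6073, so a = μ·7.6073 = 2.43 and b = (1−μ)·7.6073 = 5.17.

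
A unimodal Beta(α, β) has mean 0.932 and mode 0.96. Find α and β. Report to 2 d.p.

Let s = α+β. Mean gives α = μs = 0.932s; mode gives (α−1)/(s−2) = 0.96.
Substituting: 0.932s − 1 = 0.96(s−2) = 0.96s − 1.92, so -0.028s = -0.92 and s = 32.8571.
Then α = 0.932×32.8571 = 30.62 and β = s−α = 2.23.

α = 30.62, β = 2.23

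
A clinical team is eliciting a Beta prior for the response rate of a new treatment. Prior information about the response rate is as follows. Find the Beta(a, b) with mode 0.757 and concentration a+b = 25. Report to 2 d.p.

a = 18.41, b = 6.59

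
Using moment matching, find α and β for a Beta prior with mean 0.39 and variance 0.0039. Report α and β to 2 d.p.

α = 23.40, β = 36.60

By moment matching, α+β = μ(1−μ)/σ² − 1 = (0.39·0.61)/0.0039 − 1 = 61.0000 − 1 = 60.0000.
Since α/(α+β) = μ, α = 0.39·60.0000 = 23.40 and β = 0.61·60.0000 = 36.60.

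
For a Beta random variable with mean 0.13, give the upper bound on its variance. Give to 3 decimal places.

Var = μ(1−μ)/(α+β+1), which approaches μ(1−μ) as α+β → 0.
So the supremum is μ(1−μ) = 0.13×0.87 = 0.113.

0.113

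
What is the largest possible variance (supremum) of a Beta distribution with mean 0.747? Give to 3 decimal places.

0.189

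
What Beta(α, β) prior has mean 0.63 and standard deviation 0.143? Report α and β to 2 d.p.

First σ² = 0.020449. Setting α = μn, β = (1−μ)n with n = α+β,
μ(1−μ)/(n+1) = 0.020449 ⇒ n+1 = 0.2331/0.020449 = 11.3991 ⇒ n = 10.3991.
Hence α = 0.63×10.3991 = 6.55, β = 0.37×10.3991 = 3.85.

α = 6.55, β = 3.85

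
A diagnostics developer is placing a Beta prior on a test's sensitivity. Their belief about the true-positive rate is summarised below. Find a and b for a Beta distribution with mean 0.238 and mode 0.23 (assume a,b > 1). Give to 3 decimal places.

a = 16.065, b = 51.435

With s = a+b: μ = a/s and mode = (a−1)/(s−2). Eliminating a = μs,
μs − 1 = m(s−2) ⇒ s(μ−m) = 1−2m ⇒ s = 0.54/0.008 = 67.5000.
So a = μs = 16.065, b = (1−μ)s = 51.435.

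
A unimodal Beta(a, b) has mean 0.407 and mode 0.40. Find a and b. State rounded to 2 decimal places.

a = 11.63, b = 16.94

Let s = a+b. Mean gives a = μs = 0.407s; mode gives (a−1)/(s−2) = 0.40.
Substituting: 0.407s − 1 = 0.40(s−2) = 0.40s − 0.80, so 0.007s = 0.20 and s = 28.5714.
Then a = 0.407×28.5714 = 11.63 and b = s−a = 16.94.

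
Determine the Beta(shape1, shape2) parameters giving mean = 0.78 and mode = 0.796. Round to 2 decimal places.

Let s = shape1+shape2. Mean gives shape1 = μs = 0.78s; mode gives (shape1−1)/(s−2) = 0.796.
Substituting: 0.78s − 1 = 0.796(s−2) = 0.796s − 1.592, so -0.016s = -0.592 and s = 37.0000.
Then shape1 = 0.78×37.0000 = 28.86 and shape2 = s−shape1 = 8.14.

shape1 = 28.86, shape2 = 8.14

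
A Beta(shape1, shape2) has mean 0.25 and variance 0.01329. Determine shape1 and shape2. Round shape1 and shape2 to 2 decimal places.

shape1 = 3.28, shape2 = 9.83

By moment matching, shape1+shape2 = μ(1−μ)/σ² − 1 = (0.25·0.75)/0.01329 − 1 = 14.1084 − 1 = 13.1084.
Since shape1/(shape1+shape2) = μ, shape1 = 0.25·13.1084 = 3.28 and shape2 = 0.75·13.1084 = 9.83.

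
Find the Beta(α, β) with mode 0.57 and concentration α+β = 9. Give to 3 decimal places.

α = 4.990, β = 4.010

For α,β>1 the mode is (α−1)/(α+β−2), so α = mode·(κ−2)+1 = 0.57×7+1 = 4.990.
And β = (1−mode)·(κ−2)+1 = 0.43×7+1 = 4.010.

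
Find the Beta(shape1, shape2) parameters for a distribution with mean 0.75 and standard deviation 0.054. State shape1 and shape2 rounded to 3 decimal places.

First σ² = 0.002916. Setting shape1 = μn, shape2 = (1−μ)n with n = shape1+shape2,
μ(1−μ)/(n+1) = 0.002916 ⇒ n+1 = 0.1875/0.002916 = 64.3004 ⇒ n = 63.3004.
Hence shape1 = 0.75×63.3004 = 47.475, shape2 = 0.25×63.3004 = 15.825.

shape1 = 47.475, shape2 = 15.825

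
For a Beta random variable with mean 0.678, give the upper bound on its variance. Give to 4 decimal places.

0.2183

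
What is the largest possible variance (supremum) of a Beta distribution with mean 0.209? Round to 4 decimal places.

For fixed mean μ the Beta variance is μ(1−μ)/(α+β+1), increasing as α+β decreases.
Its least upper bound (not attained) is μ(1−μ) = 0.209·0.791 = 0.1653.

0.1653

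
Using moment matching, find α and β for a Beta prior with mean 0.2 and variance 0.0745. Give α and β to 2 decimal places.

α = 0.23, β = 0.92

Write ν = α+β; then α = μν and Var = μ(1−μ)/(ν+1).
ν = μ(1−μ)/Var − 1 = 0.16/0.0745 − 1 = 1.1477.
α = 0.2·1.1477 = 0.23, β = 0.8·1.1477 = 0.92.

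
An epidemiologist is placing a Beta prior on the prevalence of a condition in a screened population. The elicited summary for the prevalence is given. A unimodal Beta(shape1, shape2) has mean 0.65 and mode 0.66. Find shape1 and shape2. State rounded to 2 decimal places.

shape1 = 20.80, shape2 = 11.20

With s = shape1+shape2: μ = shape1/s and mode = (shape1−1)/(s−2). Eliminating shape1 = μs,
μs − 1 = m(s−2) ⇒ s(μ−m) = 1−2m ⇒ s = -0.32/-0.01 = 32.0000.
So shape1 = μs = 20.80, shape2 = (1−μ)s = 11.20.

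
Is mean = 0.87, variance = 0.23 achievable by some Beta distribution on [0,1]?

A Beta with mean μ has variance μ(1−μ)/(α+β+1) < μ(1−μ).
Here μ(1−μ) = 0.87×0.13 = 0.1131, and 0.23 ≥ 0.1131.

No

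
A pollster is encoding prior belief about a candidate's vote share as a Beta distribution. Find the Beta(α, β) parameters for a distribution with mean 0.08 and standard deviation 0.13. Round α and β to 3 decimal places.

Variance = 0.13² = 0.0169. The moment-matching identity α+β = μ(1−μ)/Var − 1 gives
α+β = 0.0736/0.0169 − 1 = 3.3550, so α = μ·3.3550 = 0.268 and β = (1−μ)·3.3550 = 3.087.

α = 0.268, β = 3.087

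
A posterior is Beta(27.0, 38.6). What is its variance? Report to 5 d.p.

Var = αβ/[(α+β)²(α+β+1)] = (27.0×38.6)/(65.6²×66.6) = 1042.20/286603.776 = 0.00364.

0.00364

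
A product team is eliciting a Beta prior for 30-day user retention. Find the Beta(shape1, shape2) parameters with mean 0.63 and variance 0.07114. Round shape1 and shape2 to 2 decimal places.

shape1 = 1.43, shape2 = 0.84

Write ν = shape1+shape2; then shape1 = μν and Var = μ(1−μ)/(ν+1).
ν = μ(1−μ)/Var − 1 = 0.2331/0.07114 − 1 = 2.2766.
shape1 = 0.63·2.2766 = 1.43, shape2 = 0.37·2.2766 = 0.84.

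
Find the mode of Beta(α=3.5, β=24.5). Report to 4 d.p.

0.0962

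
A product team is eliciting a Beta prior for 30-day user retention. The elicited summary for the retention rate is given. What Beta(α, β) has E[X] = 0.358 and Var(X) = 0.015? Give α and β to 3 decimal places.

Write ν = α+β; then α = μν and Var = μ(1−μ)/(ν+1).
ν = μ(1−μ)/Var − 1 = 0.229836/0.015 − 1 = 14.3224.
α = 0.358·14.3224 = 5.127, β = 0.642·14.3224 = 9.195.

α = 5.127, β = 9.195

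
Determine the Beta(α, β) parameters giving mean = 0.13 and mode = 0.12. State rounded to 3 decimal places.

Let s = α+β. Mean gives α = μs = 0.13s; mode gives (α−1)/(s−2) = 0.12.
Substituting: 0.13s − 1 = 0.12(s−2) = 0.12s − 0.24, so 0.01s = 0.76 and s = 76.0000.
Then α = 0.13×76.0000 = 9.880 and β = s−α = 66.120.

α = 9.880, β = 66.120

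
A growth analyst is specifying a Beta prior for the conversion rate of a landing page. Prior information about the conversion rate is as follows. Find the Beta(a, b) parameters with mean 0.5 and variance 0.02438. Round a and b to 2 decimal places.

a = 4.63, b = 4.63

Let s = a+b. The Beta variance is μ(1−μ)/(s+1).
So s+1 = μ(1−μ)/σ² = (0.5×0.5)/0.02438 = 0.25/0.02438 = 10.2543, giving s = 9.2543.
Then a = μs = 0.5×9.2543 = 4.63 and b = (1−μ)s = 0.5×9.2543 = 4.63.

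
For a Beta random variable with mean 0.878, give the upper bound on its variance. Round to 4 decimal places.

Var = μ(1−μ)/(α+β+1), which approaches μ(1−μ) as α+β → 0.
So the supremum is μ(1−μ) = 0.878×0.122 = 0.1071.

0.1071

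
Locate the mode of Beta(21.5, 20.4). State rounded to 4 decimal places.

The density x^(α−1)(1−x)^(β−1) is maximised at (α−1)/(α+β−2) = 20.5/39.9 = 0.5138.

0.5138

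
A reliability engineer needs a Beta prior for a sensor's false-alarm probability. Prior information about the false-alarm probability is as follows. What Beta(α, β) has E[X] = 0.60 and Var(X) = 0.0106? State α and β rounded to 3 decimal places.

α = 12.985, β = 8.657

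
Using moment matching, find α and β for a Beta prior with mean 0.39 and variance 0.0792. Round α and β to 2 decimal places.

Let s = α+β. The Beta variance is μ(1−μ)/(s+1).
So s+1 = μ(1−μ)/σ² = (0.39×0.61)/0.0792 = 0.2379/0.0792 = 3.0038, giving s = 2.0038.
Then α = μs = 0.39×2.0038 = 0.78 and β = (1−μ)s = 0.61×2.0038 = 1.22.

α = 0.78, β = 1.22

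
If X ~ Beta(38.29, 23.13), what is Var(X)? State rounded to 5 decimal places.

0.00376

Var = αβ/[(α+β)²(α+β+1)] = (38.29×23.13)/(61.42²×62.42) = 885.6477/235474.231688 = 0.00376.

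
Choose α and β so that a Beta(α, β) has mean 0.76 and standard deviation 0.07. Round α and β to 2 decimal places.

α = 27.53, β = 8.69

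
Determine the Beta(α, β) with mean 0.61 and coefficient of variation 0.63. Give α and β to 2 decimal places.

σ = CV·μ = 0.63×0.61 = 0.38430, so σ² = 0.147686.
s+1 = μ(1−μ)/σ² = 0.2379/0.147686 = 1.6108, so s = α+β = 0.6108.
α = μs = 0.37, β = (1−μ)s = 0.24.

α = 0.37, β = 0.24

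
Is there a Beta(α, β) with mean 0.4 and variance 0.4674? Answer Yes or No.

For any Beta, Var(X) < E[X]·(1−E[X]).
Here μ(1−μ) = 0.4×0.6 = 0.24, and 0.4674 ≥ 0.24.

No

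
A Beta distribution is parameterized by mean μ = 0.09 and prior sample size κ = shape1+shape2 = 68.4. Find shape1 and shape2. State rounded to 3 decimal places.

shape1 = μκ = 0.09×68.4 = 6.156 and shape2 = (1−μ)κ = 0.91×68.4 = 62.244.

shape1 = 6.156, shape2 = 62.244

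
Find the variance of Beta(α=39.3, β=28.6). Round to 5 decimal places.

0.00354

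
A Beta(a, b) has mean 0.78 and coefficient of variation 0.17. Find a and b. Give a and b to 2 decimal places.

a = 6.83, b = 1.93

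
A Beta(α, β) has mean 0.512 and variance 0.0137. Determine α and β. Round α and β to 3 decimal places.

Let s = α+β. The Beta variance is μ(1−μ)/(s+1).
So s+1 = μ(1−μ)/σ² = (0.512×0.488)/0.0137 = 0.249856/0.0137 = 18.2377, giving s = 17.2377.
Then α = μs = 0.512×17.2377 = 8.826 and β = (1−μ)s = 0.488×17.2377 = 8.412.

α = 8.826, β = 8.412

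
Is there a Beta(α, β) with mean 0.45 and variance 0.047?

For any Beta, Var(X) < E[X]·(1−E[X]).
Here μ(1−μ) = 0.45×0.55 = 0.2475, and 0.047 < 0.2475.

Yes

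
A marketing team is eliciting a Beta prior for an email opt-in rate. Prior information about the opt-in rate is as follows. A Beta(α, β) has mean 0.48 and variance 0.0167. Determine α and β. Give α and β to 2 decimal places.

Let s = α+β. The Beta variance is μ(1−μ)/(s+1).
So s+1 = μ(1−μ)/σ² = (0.48×0.52)/0.0167 = 0.2496/0.0167 = 14.9461, giving s = 13.9461.
Then α = μs = 0.48×13.9461 = 6.69 and β = (1−μ)s = 0.52×13.9461 = 7.25.

α = 6.69, β = 7.25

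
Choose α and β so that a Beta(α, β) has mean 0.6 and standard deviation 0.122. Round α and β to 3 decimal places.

Variance = 0.122² = 0.014884. The moment-matching identity α+β = μ(1−μ)/Var − 1 gives
α+β = 0.24/0.014884 − 1 = 15.1247, so α = μ·15.1247 = 9.075 and β = (1−μ)·15.1247 = 6.050.

α = 9.075, β = 6.050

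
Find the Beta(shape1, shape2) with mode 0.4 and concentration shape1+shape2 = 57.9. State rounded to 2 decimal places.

shape1 = 23.36, shape2 = 34.54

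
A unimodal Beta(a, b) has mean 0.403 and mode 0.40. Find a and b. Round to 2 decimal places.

a = 26.87, b = 39.80

Let s = a+b. Mean gives a = μs = 0.403s; mode gives (a−1)/(s−2) = 0.40.
Substituting: 0.403s − 1 = 0.40(s−2) = 0.40s − 0.80, so 0.003s = 0.20 and s = 66.6667.
Then a = 0.403×66.6667 = 26.87 and b = s−a = 39.80.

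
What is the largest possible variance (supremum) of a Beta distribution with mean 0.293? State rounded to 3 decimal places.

0.207

For fixed mean μ the Beta variance is μ(1−μ)/(α+β+1), increasing as α+β decreases.
Its least upper bound (not attained) is μ(1−μ) = 0.293·0.707 = 0.207.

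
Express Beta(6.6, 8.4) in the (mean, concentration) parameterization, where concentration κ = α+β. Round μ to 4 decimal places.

κ = α+β = 6.6+8.4 = 15.0; μ = α/κ = 6.6/15.0 = 0.4400.

μ = 0.4400, κ = 15.0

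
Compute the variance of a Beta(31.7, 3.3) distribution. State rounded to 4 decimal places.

μ = 31.7/35.0 = 0.905714; Var = μ(1−μ)/(α+β+1) = 0.0853959/36.0 = 0.0024.

0.0024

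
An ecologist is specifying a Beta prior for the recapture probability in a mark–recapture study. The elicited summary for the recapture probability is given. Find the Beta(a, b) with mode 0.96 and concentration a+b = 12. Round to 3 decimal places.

a = 10.600, b = 1.400

For a,b>1 the mode is (a−1)/(a+b−2), so a = mode·(κ−2)+1 = 0.96×10+1 = 10.600.
And b = (1−mode)·(κ−2)+1 = 0.04×10+1 = 1.400.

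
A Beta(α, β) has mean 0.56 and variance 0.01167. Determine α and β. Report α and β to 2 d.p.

α = 11.26, β = 8.85

Let s = α+β. The Beta variance is μ(1−μ)/(s+1).
So s+1 = μ(1−μ)/σ² = (0.56×0.44)/0.01167 = 0.2464/0.01167 = 21.1140, giving s = 20.1140.
Then α = μs = 0.56×20.1140 = 11.26 and β = (1−μ)s = 0.44×20.1140 = 8.85.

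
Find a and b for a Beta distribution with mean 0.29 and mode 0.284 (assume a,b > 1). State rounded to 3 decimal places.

a = 20.880, b = 51.120

Let s = a+b. Mean gives a = μs = 0.29s; mode gives (a−1)/(s−2) = 0.284.
Substituting: 0.29s − 1 = 0.284(s−2) = 0.284s − 0.568, so 0.006s = 0.432 and s = 72.0000.
Then a = 0.29×72.0000 = 20.880 and b = s−a = 51.120.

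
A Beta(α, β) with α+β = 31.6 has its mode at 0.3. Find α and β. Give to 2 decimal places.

α = 9.88, β = 21.72

For α,β>1 the mode is (α−1)/(α+β−2), so α = mode·(κ−2)+1 = 0.3×29.6+1 = 9.88.
And β = (1−mode)·(κ−2)+1 = 0.7×29.6+1 = 21.72.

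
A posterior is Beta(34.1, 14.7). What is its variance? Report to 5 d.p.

Var = αβ/[(α+β)²(α+β+1)] = (34.1×14.7)/(48.8²×49.8) = 501.27/118595.712 = 0.00423.

0.00423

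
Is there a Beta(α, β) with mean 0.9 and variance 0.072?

Yes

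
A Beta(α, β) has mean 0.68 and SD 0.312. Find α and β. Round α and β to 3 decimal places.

σ² = 0.312² = 0.097344.
With s = α+β, Var = μ(1−μ)/(s+1), so s+1 = (0.68×0.32)/0.097344 = 2.2354 and s = 1.2354.
α = μs = 0.840, β = (1−μ)s = 0.395.

α = 0.840, β = 0.395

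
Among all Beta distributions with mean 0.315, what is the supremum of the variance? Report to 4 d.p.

Var = μ(1−μ)/(α+β+1), which approaches μ(1−μ) as α+β → 0.
So the supremum is μ(1−μ) = 0.315×0.685 = 0.2158.

0.2158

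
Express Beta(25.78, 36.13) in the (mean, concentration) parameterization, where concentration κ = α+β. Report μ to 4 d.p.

κ = α+β = 25.78+36.13 = 61.91; μ = α/κ = 25.78/61.91 = 0.4164.

μ = 0.4164, κ = 61.91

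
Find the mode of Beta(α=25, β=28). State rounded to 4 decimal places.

0.4706

With α,β > 1, mode = (α−1)/(α+β−2) = 24/51 = 0.4706.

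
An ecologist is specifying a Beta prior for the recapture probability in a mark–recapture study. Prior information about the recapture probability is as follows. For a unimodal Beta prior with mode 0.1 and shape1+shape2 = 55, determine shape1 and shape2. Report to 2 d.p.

For shape1,shape2>1 the mode is (shape1−1)/(shape1+shape2−2), so shape1 = mode·(κ−2)+1 = 0.1×53+1 = 6.30.
And shape2 = (1−mode)·(κ−2)+1 = 0.9×53+1 = 48.70.

shape1 = 6.30, shape2 = 48.70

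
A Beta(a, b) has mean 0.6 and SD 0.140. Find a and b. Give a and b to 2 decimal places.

a = 6.75, b = 4.50

Variance = 0.140² = 0.019600. The moment-matching identity a+b = μ(1−μ)/Var − 1 gives
a+b = 0.24/0.019600 − 1 = 11.2449, so a = μ·11.2449 = 6.75 and b = (1−μ)·11.2449 = 4.50.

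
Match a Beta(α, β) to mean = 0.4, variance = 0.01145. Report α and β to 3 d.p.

Write ν = α+β; then α = μν and Var = μ(1−μ)/(ν+1).
ν = μ(1−μ)/Var − 1 = 0.24/0.01145 − 1 = 19.9607.
α = 0.4·19.9607 = 7.984, β = 0.6·19.9607 = 11.976.

α = 7.984, β = 11.976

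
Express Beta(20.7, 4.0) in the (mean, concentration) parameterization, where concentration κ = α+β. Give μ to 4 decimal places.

κ = α+β = 20.7+4.0 = 24.7; μ = α/κ = 20.7/24.7 = 0.8381.

μ = 0.8381, κ = 24.7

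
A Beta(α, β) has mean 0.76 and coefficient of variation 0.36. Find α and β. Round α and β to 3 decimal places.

Var = (CV·μ)² = (0.36×0.76)² = 0.074857.
α+β = μ(1−μ)/Var − 1 = 0.1824/0.074857 − 1 = 1.4366.
Thus α = 0.76·1.4366 = 1.092 and β = 0.24·1.4366 = 0.345.

α = 1.092, β = 0.345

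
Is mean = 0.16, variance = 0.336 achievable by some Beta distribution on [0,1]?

For any Beta, Var(X) < E[X]·(1−E[X]).
Here μ(1−μ) = 0.16×0.84 = 0.1344, and 0.336 ≥ 0.1344.

No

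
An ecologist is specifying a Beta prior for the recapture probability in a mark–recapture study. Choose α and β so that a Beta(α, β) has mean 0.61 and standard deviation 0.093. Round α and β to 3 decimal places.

σ² = 0.093² = 0.008649.
With s = α+β, Var = μ(1−μ)/(s+1), so s+1 = (0.61×0.39)/0.008649 = 27.5061 and s = 26.5061.
α = μs = 16.169, β = (1−μ)s = 10.337.

α = 16.169, β = 10.337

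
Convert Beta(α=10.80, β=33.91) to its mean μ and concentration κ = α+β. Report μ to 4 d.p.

κ = α+β = 10.80+33.91 = 44.71; μ = α/κ = 10.80/44.71 = 0.2416.

μ = 0.2416, κ = 44.71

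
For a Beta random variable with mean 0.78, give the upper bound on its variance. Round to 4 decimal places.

0.1716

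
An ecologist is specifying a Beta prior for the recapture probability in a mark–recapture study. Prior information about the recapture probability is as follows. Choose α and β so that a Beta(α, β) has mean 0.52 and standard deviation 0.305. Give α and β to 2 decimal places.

First σ² = 0.093025. Setting α = μn, β = (1−μ)n with n = α+β,
μ(1−μ)/(n+1) = 0.093025 ⇒ n+1 = 0.2496/0.093025 = 2.6831 ⇒ n = 1.6831.
Hence α = 0.52×1.6831 = 0.88, β = 0.48×1.6831 = 0.81.

α = 0.88, β = 0.81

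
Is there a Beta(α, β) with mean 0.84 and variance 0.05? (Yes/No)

Yes

The Beta variance bound is σ² < μ(1−μ).
Here μ(1−μ) = 0.84×0.16 = 0.1344, and 0.05 < 0.1344.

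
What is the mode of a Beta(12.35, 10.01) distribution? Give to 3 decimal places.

0.557

With α,β > 1, mode = (α−1)/(α+β−2) = 11.35/20.36 = 0.557.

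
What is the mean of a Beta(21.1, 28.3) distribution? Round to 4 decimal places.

0.4271

The Beta mean is α/(α+β) = 21.1/(21.1+28.3) = 0.4271.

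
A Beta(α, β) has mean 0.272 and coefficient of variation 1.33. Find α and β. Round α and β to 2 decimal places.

α = 0.14, β = 0.37

Var = (CV·μ)² = (1.33×0.272)² = 0.130870.
α+β = μ(1−μ)/Var − 1 = 0.198016/0.130870 − 1 = 0.5131.
Thus α = 0.272·0.5131 = 0.14 and β = 0.728·0.5131 = 0.37.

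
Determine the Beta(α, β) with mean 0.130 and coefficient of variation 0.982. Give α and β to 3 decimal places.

α = 0.772, β = 5.168

σ = CV·μ = 0.982×0.130 = 0.12766, so σ² = 0.016297.
s+1 = μ(1−μ)/σ² = 0.113100/0.016297 = 6.9399, so s = α+β = 5.9399.
α = μs = 0.772, β = (1−μ)s = 5.168.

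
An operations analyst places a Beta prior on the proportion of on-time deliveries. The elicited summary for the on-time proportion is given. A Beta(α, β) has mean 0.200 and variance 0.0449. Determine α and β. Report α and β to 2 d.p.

α = 0.51, β = 2.05

Let s = α+β. The Beta variance is μ(1−μ)/(s+1).
So s+1 = μ(1−μ)/σ² = (0.200×0.800)/0.0449 = 0.160000/0.0449 = 3.5635, giving s = 2.5635.
Then α = μs = 0.200×2.5635 = 0.51 and β = (1−μ)s = 0.800×2.5635 = 2.05.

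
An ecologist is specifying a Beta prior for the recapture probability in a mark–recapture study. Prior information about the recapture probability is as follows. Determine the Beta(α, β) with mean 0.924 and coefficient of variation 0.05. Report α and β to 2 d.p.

α = 29.48, β = 2.42

Var = (CV·μ)² = (0.05×0.924)² = 0.002134.
α+β = μ(1−μ)/Var − 1 = 0.070224/0.002134 − 1 = 31.9004.
Thus α = 0.924·31.9004 = 29.48 and β = 0.076·31.9004 = 2.42.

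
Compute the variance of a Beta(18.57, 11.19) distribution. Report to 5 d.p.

0.00763

Var = αβ/[(α+β)²(α+β+1)] = (18.57×11.19)/(29.76²×30.76) = 207.7983/27242.827776 = 0.00763.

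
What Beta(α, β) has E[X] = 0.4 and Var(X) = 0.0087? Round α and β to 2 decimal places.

α = 10.63, β = 15.95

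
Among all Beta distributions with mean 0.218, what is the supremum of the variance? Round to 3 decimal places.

0.170

Var = μ(1−μ)/(α+β+1), which approaches μ(1−μ) as α+β → 0.
So the supremum is μ(1−μ) = 0.218×0.782 = 0.170.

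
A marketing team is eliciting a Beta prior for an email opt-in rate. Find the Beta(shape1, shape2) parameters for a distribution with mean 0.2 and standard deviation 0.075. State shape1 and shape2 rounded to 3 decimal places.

Variance = 0.075² = 0.005625. The moment-matching identity shape1+shape2 = μ(1−μ)/Var − 1 gives
shape1+shape2 = 0.16/0.005625 − 1 = 27.4444, so shape1 = μ·27.4444 = 5.489 and shape2 = (1−μ)·27.4444 = 21.956.

shape1 = 5.489, shape2 = 21.956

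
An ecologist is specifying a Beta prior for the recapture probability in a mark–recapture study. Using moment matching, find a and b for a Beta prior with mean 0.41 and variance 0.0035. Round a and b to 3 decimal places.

Let s = a+b. The Beta variance is μ(1−μ)/(s+1).
So s+1 = μ(1−μ)/σ² = (0.41×0.59)/0.0035 = 0.2419/0.0035 = 69.1143, giving s = 68.1143.
Then a = μs = 0.41×68.1143 = 27.927 and b = (1−μ)s = 0.59×68.1143 = 40.187.

a = 27.927, b = 40.187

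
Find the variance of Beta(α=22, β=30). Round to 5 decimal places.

0.00461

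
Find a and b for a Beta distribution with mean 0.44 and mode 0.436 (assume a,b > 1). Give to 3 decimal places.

a = 14.080, b = 17.920

With s = a+b: μ = a/s and mode = (a−1)/(s−2). Eliminating a = μs,
μs − 1 = m(s−2) ⇒ s(μ−m) = 1−2m ⇒ s = 0.128/0.004 = 32.0000.
So a = μs = 14.080, b = (1−μ)s = 17.920.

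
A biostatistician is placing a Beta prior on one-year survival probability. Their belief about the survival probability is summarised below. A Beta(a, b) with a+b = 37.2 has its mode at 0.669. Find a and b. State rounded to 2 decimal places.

a = 24.55, b = 12.65

Since the density peak of Beta(a,b) is at (a−1)/(a+b−2),
a = 1 + 0.669(37.2−2) = 24.55 and b = 37.2 − 24.55 = 12.65.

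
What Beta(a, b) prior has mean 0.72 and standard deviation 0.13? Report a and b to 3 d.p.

a = 7.869, b = 3.060

σ² = 0.13² = 0.0169.
With s = a+b, Var = μ(1−μ)/(s+1), so s+1 = (0.72×0.28)/0.0169 = 11.9290 and s = 10.9290.
a = μs = 7.869, b = (1−μ)s = 3.060.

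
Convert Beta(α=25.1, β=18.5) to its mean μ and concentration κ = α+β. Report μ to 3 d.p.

κ = α+β = 25.1+18.5 = 43.6; μ = α/κ = 25.1/43.6 = 0.576.

μ = 0.576, κ = 43.6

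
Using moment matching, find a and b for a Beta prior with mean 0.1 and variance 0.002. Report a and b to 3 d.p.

a = 4.400, b = 39.600

Write ν = a+b; then a = μν and Var = μ(1−μ)/(ν+1).
ν = μ(1−μ)/Var − 1 = 0.09/0.002 − 1 = 44.0000.
a = 0.1·44.0000 = 4.400, b = 0.9·44.0000 = 39.600.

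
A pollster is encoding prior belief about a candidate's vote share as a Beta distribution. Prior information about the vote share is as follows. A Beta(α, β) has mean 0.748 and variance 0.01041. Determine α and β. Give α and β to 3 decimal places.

Write ν = α+β; then α = μν and Var = μ(1−μ)/(ν+1).
ν = μ(1−μ)/Var − 1 = 0.188496/0.01041 − 1 = 17.1072.
α = 0.748·17.1072 = 12.796, β = 0.252·17.1072 = 4.311.

α = 12.796, β = 4.311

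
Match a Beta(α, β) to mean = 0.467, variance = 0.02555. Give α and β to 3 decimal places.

α = 4.083, β = 4.660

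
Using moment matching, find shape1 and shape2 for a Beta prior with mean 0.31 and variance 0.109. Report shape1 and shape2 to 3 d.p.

shape1 = 0.298, shape2 = 0.664

By moment matching, shape1+shape2 = μ(1−μ)/σ² − 1 = (0.31·0.69)/0.109 − 1 = 1.9624 − 1 = 0.9624.
Since shape1/(shape1+shape2) = μ, shape1 = 0.31·0.9624 = 0.298 and shape2 = 0.69·0.9624 = 0.664.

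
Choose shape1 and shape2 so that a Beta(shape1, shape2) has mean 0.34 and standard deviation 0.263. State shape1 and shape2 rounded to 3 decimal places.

First σ² = 0.069169. Setting shape1 = μn, shape2 = (1−μ)n with n = shape1+shape2,
μ(1−μ)/(n+1) = 0.069169 ⇒ n+1 = 0.2244/0.069169 = 3.2442 ⇒ n = 2.2442.
Hence shape1 = 0.34×2.2442 = 0.763, shape2 = 0.66×2.2442 = 1.481.

shape1 = 0.763, shape2 = 1.481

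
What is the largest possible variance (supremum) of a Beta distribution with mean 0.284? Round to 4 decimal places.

0.2033

For fixed mean μ the Beta variance is μ(1−μ)/(α+β+1), increasing as α+β decreases.
Its least upper bound (not attained) is μ(1−μ) = 0.284·0.716 = 0.2033.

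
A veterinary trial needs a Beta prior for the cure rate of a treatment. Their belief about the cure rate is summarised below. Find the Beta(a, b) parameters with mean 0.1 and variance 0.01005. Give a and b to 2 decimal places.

a = 0.80, b = 7.16

Write ν = a+b; then a = μν and Var = μ(1−μ)/(ν+1).
ν = μ(1−μ)/Var − 1 = 0.09/0.01005 − 1 = 7.9552.
a = 0.1·7.9552 = 0.80, b = 0.9·7.9552 = 7.16.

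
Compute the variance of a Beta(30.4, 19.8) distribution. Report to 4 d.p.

0.0047

μ = 30.4/50.2 = 0.605578; Var = μ(1−μ)/(α+β+1) = 0.2388534/51.2 = 0.0047.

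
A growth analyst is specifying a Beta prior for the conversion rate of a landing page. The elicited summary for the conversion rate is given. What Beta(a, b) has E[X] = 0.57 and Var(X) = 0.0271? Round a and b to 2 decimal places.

a = 4.59, b = 3.46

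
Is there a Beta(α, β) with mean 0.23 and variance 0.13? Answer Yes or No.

Yes

The Beta variance bound is σ² < μ(1−μ).
Here μ(1−μ) = 0.23×0.77 = 0.1771, and 0.13 < 0.1771.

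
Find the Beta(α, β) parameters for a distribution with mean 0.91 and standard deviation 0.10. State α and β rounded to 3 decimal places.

σ² = 0.10² = 0.0100.
With s = α+β, Var = μ(1−μ)/(s+1), so s+1 = (0.91×0.09)/0.0100 = 8.1900 and s = 7.1900.
α = μs = 6.543, β = (1−μ)s = 0.647.

α = 6.543, β = 0.647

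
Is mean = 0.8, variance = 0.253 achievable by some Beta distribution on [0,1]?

The Beta variance bound is σ² < μ(1−μ).
Here μ(1−μ) = 0.8×0.2 = 0.16, and 0.253 ≥ 0.16.

No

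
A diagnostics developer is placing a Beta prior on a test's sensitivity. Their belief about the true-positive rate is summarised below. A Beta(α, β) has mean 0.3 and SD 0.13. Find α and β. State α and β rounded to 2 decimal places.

α = 3.43, β = 8.00

σ² = 0.13² = 0.0169.
With s = α+β, Var = μ(1−μ)/(s+1), so s+1 = (0.3×0.7)/0.0169 = 12.4260 and s = 11.4260.
α = μs = 3.43, β = (1−μ)s = 8.00.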